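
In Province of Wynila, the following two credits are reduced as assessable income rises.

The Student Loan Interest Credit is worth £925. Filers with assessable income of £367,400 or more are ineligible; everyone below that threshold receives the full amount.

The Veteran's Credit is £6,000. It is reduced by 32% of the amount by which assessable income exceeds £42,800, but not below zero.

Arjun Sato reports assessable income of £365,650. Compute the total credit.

£925

Student Loan Interest Credit: £365,650 is below the £367,400 cutoff, so the full £925 applies.
Veteran's Credit: 32% of the £322,850 excess over £42,800 is £103,312 ≥ base, so the credit is £0.
Total: £925 + £0 = £925.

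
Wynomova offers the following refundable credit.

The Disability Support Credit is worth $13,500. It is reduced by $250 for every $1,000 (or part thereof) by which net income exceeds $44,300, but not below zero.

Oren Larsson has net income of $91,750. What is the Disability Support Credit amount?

$1,500

Disability Support Credit: income exceeds $44,300 by $47,450, which is 48 full-or-partial $1,000 increments; reduction = 48 × $250 = $12,000, leaving $1,500.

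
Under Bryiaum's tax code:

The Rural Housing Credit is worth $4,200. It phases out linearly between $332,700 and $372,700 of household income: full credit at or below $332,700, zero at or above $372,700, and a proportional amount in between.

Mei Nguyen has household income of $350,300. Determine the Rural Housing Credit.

Rural Housing Credit: $350,300 is $17,600 into a $40,000 phase-out range, leaving 22,400/40,000 of the credit: $4,200 × 22,400/40,000 = $2,352.

$2,352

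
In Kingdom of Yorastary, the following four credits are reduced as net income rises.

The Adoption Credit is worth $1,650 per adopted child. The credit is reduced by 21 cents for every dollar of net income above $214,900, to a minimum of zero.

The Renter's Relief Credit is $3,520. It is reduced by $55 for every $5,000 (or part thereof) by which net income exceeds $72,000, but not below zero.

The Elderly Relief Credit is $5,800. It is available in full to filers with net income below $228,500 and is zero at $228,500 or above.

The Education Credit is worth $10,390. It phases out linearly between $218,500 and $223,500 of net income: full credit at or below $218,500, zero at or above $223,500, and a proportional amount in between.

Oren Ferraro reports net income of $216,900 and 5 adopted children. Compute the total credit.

$25,945

Adoption Credit: base = 5 × $1,650 = $8,250. 21% of the $2,000 excess over $214,900 is $420; credit = $8,250 − $420 = $7,830.
Renter's Relief Credit: income exceeds $72,000 by $144,900, which is 29 full-or-partial $5,000 increments; reduction = 29 × $55 = $1,595, leaving $1,925.
Elderly Relief Credit: $216,900 is below the $228,500 cutoff, so the full $5,800 applies.
Education Credit: $216,900 is at or below the $218,500 threshold, so the full $10,390 applies.
Total: $7,830 + $1,925 + $5,800 + $10,390 = $25,945.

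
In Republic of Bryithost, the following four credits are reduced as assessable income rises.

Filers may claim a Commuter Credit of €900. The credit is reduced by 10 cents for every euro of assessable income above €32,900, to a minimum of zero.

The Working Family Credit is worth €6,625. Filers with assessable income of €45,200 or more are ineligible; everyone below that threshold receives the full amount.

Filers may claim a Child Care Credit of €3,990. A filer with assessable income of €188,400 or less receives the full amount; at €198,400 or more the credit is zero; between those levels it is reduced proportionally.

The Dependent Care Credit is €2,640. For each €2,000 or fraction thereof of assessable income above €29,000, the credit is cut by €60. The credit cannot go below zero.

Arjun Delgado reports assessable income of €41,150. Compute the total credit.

€12,910

Commuter Credit: 10% of the €8,250 excess over €32,900 is €825; credit = €900 − €825 = €75.
Working Family Credit: €41,150 is below the €45,200 cutoff, so the full €6,625 applies.
Child Care Credit: €41,150 is at or below the €188,400 threshold, so the full €3,990 applies.
Dependent Care Credit: income exceeds €29,000 by €12,150, which is 7 full-or-partial €2,000 increments; reduction = 7 × €60 = €420, leaving €2,220.
Total: €75 + €6,625 + €3,990 + €2,220 = €12,910.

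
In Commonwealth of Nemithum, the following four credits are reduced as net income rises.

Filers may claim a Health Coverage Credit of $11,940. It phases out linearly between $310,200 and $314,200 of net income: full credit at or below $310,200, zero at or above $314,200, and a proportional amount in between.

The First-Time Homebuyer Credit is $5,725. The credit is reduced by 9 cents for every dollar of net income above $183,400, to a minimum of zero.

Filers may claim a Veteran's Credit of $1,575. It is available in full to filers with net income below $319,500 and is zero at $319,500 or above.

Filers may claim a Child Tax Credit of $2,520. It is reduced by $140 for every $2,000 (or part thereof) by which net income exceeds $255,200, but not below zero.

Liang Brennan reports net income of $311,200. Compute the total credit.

Health Coverage Credit: $311,200 is $1,000 into a $4,000 phase-out range, leaving 3,000/4,000 of the credit: $11,940 × 3,000/4,000 = $8,955.
First-Time Homebuyer Credit: 9% of the $127,800 excess over $183,400 is $11,502 ≥ base, so the credit is $0.
Veteran's Credit: $311,200 is below the $319,500 cutoff, so the full $1,575 applies.
Child Tax Credit: income exceeds $255,200 by $56,000 → 28 increments × $140 = $3,920 ≥ base, so the credit is $0.
Total: $8,955 + $0 + $1,575 + $0 = $10,530.

$10,530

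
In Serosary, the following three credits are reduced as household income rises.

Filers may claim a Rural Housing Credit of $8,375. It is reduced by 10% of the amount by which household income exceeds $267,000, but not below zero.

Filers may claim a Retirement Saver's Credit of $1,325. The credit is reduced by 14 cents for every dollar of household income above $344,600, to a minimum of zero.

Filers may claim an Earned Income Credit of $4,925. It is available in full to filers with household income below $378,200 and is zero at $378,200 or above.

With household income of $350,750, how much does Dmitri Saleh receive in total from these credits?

$5,389

Rural Housing Credit: 10% of the $83,750 excess over $267,000 is $8,375 ≥ base, so the credit is $0.
Retirement Saver's Credit: 14% of the $6,150 excess over $344,600 is $861; credit = $1,325 − $861 = $464.
Earned Income Credit: $350,750 is below the $378,200 cutoff, so the full $4,925 applies.
Total: $0 + $464 + $4,925 = $5,389.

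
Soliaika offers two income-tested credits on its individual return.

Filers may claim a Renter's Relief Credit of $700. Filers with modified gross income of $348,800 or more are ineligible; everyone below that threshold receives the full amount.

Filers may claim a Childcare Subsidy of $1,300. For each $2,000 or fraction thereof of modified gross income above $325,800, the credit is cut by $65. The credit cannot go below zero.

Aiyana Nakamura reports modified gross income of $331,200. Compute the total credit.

$1,805

Renter's Relief Credit: $331,200 is below the $348,800 cutoff, so the full $700 applies.
Childcare Subsidy: income exceeds $325,800 by $5,400, which is 3 full-or-partial $2,000 increments; reduction = 3 × $65 = $195, leaving $1,105.
Total: $700 + $1,105 = $1,805.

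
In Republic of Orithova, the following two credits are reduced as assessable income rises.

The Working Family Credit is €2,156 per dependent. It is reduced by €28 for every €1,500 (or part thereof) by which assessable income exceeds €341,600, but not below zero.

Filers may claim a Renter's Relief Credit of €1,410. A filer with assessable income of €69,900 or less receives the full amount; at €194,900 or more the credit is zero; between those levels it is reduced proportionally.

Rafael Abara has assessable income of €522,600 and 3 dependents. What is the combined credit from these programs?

Working Family Credit: base = 3 × €2,156 = €6,468. income exceeds €341,600 by €181,000, which is 121 full-or-partial €1,500 increments; reduction = 121 × €28 = €3,388, leaving €3,080.
Renter's Relief Credit: €522,600 is at or above €194,900, so the credit is €0.
Total: €3,080 + €0 = €3,080.

€3,080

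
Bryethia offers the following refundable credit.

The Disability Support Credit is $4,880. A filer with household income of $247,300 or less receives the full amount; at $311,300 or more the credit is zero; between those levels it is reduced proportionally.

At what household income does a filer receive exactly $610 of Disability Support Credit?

$303,300

$610 is 610/4,880 of the full $4,880, so 4,270/4,880 of the $64,000 range has been used: income = $247,300 + $64,000 × 4,270/4,880 = $303,300.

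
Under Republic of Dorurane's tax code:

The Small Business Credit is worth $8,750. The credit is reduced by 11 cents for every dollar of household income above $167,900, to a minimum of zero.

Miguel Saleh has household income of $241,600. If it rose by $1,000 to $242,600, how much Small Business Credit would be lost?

$110

At $241,600 — 11% of the $73,700 excess over $167,900 is $8,107; credit = $8,750 − $8,107 = $643.
At $242,600 — 11% of the $74,700 excess over $167,900 is $8,217; credit = $8,750 − $8,217 = $533.
Lost: $643 − $533 = $110.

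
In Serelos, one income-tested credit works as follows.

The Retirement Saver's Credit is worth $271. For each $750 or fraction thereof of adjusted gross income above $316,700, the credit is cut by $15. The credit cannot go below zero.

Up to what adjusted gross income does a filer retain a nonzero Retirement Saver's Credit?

After 18 increments the reduction is 18 × $15 = $270, leaving $1; one more increment wipes it out. Increment 18 ends at excess 18 × $750 = $13,500, so the highest qualifying income is $316,700 + $13,500 = $330,200.

$330,200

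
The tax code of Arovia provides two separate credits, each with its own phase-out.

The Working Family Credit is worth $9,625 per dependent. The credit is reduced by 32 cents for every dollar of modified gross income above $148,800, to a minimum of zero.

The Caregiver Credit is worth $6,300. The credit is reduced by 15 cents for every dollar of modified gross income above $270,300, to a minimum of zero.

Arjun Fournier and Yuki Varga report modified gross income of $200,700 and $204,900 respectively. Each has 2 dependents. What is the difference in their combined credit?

$1,344

Arjun ($200,700): Working Family Credit: base = 2 × $9,625 = $19,250. 32% of the $51,900 excess over $148,800 is $16,608; credit = $19,250 − $16,608 = $2,642. Caregiver Credit: $200,700 is at or below the $270,300 threshold, so the full $6,300 applies. total $2,642 + $6,300 = $8,942
Yuki ($204,900): Working Family Credit: base = 2 × $9,625 = $19,250. 32% of the $56,100 excess over $148,800 is $17,952; credit = $19,250 − $17,952 = $1,298. Caregiver Credit: $204,900 is at or below the $270,300 threshold, so the full $6,300 applies. total $1,298 + $6,300 = $7,598
Difference: |$8,942 − $7,598| = $1,344.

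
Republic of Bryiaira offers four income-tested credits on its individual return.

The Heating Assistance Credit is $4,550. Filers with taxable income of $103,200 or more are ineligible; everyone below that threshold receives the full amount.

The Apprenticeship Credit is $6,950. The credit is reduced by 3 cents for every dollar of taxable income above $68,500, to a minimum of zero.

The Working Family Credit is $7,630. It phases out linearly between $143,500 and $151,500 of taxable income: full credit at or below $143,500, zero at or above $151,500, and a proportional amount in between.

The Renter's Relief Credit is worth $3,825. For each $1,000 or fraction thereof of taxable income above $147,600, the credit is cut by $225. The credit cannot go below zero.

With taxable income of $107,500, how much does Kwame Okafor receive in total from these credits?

Heating Assistance Credit: $107,500 meets or exceeds the $103,200 cutoff, so the credit is $0.
Apprenticeship Credit: 3% of the $39,000 excess over $68,500 is $1,170; credit = $6,950 − $1,170 = $5,780.
Working Family Credit: $107,500 is at or below the $143,500 threshold, so the full $7,630 applies.
Renter's Relief Credit: $107,500 is at or below the $147,600 threshold, so the full $3,825 applies.
Total: $0 + $5,780 + $7,630 + $3,825 = $17,235.

$17,235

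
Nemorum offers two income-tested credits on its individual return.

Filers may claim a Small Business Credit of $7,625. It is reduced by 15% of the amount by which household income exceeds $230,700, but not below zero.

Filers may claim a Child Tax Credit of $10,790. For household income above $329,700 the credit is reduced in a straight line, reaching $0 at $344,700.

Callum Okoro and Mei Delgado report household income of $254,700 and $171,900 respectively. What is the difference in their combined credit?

$3,600

Callum ($254,700): Small Business Credit: 15% of the $24,000 excess over $230,700 is $3,600; credit = $7,625 − $3,600 = $4,025. Child Tax Credit: $254,700 is at or below the $329,700 threshold, so the full $10,790 applies. total $4,025 + $10,790 = $14,815
Mei ($171,900): Small Business Credit: $171,900 is at or below the $230,700 threshold, so the full $7,625 applies. Child Tax Credit: $171,900 is at or below the $329,700 threshold, so the full $10,790 applies. total $7,625 + $10,790 = $18,415
Difference: |$14,815 − $18,415| = $3,600.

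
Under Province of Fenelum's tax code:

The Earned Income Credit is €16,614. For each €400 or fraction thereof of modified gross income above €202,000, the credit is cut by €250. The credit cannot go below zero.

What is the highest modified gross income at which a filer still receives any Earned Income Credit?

After 66 increments the reduction is 66 × €250 = €16,500, leaving €114; one more increment wipes it out. Increment 66 ends at excess 66 × €400 = €26,400, so the highest qualifying income is €202,000 + €26,400 = €228,400.

€228,400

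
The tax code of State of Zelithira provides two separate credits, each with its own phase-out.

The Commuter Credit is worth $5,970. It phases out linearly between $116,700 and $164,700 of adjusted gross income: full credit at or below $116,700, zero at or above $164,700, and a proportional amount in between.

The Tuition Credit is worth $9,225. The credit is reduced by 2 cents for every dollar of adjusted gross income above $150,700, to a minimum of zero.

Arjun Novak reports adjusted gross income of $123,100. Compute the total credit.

$14,399

Commuter Credit: $123,100 is $6,400 into a $48,000 phase-out range, leaving 41,600/48,000 of the credit: $5,970 × 41,600/48,000 = $5,174.
Tuition Credit: $123,100 is at or below the $150,700 threshold, so the full $9,225 applies.
Total: $5,174 + $9,225 = $14,399.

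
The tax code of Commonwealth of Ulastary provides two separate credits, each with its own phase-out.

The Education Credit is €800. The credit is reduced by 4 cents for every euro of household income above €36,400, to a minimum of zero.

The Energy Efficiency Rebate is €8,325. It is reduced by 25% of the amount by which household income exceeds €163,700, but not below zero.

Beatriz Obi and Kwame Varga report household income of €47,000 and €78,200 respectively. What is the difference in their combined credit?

Beatriz (€47,000): Education Credit: 4% of the €10,600 excess over €36,400 is €424; credit = €800 − €424 = €376. Energy Efficiency Rebate: €47,000 is at or below the €163,700 threshold, so the full €8,325 applies. total €376 + €8,325 = €8,701
Kwame (€78,200): Education Credit: 4% of the €41,800 excess over €36,400 is €1,672 ≥ base, so the credit is €0. Energy Efficiency Rebate: €78,200 is at or below the €163,700 threshold, so the full €8,325 applies. total €0 + €8,325 = €8,325
Difference: |€8,701 − €8,325| = €376.

€376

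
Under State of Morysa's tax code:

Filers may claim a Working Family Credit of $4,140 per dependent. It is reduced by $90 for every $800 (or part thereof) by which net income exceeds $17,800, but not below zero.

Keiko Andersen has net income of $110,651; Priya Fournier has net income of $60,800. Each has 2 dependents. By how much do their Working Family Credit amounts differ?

Keiko ($110,651): Working Family Credit: base = 2 × $4,140 = $8,280. income exceeds $17,800 by $92,851 → 117 increments × $90 = $10,530 ≥ base, so the credit is $0.
Priya ($60,800): Working Family Credit: base = 2 × $4,140 = $8,280. income exceeds $17,800 by $43,000, which is 54 full-or-partial $800 increments; reduction = 54 × $90 = $4,860, leaving $3,420.
Difference: |$0 − $3,420| = $3,420.

$3,420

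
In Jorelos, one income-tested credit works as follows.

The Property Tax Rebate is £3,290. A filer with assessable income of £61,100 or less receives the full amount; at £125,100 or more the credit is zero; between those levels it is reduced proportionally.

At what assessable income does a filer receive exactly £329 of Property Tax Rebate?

£118,700

£329 is 329/3,290 of the full £3,290, so 2,961/3,290 of the £64,000 range has been used: income = £61,100 + £64,000 × 2,961/3,290 = £118,700.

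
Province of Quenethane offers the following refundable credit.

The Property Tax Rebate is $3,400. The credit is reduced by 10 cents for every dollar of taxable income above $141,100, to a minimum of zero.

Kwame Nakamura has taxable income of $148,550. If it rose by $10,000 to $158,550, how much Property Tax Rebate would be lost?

$1,000

At $148,550 — 10% of the $7,450 excess over $141,100 is $745; credit = $3,400 − $745 = $2,655.
At $158,550 — 10% of the $17,450 excess over $141,100 is $1,745; credit = $3,400 − $1,745 = $1,655.
Lost: $2,655 − $1,655 = $1,000.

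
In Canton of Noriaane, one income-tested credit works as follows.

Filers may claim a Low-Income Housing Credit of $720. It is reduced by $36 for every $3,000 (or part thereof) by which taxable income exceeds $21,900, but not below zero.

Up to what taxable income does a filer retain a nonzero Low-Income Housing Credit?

After 19 increments the reduction is 19 × $36 = $684, leaving $36; one more increment wipes it out. Increment 19 ends at excess 19 × $3,000 = $57,000, so the highest qualifying income is $21,900 + $57,000 = $78,900.

$78,900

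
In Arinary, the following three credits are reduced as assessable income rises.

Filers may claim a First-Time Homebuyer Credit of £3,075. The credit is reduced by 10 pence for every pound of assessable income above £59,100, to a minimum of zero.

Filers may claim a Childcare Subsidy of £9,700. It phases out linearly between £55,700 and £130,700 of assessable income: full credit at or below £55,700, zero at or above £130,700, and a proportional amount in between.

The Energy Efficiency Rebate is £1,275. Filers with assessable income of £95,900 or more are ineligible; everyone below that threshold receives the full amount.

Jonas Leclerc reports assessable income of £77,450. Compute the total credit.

£9,402

First-Time Homebuyer Credit: 10% of the £18,350 excess over £59,100 is £1,835; credit = £3,075 − £1,835 = £1,240.
Childcare Subsidy: £77,450 is £21,750 into a £75,000 phase-out range, leaving 53,250/75,000 of the credit: £9,700 × 53,250/75,000 = £6,887.
Energy Efficiency Rebate: £77,450 is below the £95,900 cutoff, so the full £1,275 applies.
Total: £1,240 + £6,887 + £1,275 = £9,402.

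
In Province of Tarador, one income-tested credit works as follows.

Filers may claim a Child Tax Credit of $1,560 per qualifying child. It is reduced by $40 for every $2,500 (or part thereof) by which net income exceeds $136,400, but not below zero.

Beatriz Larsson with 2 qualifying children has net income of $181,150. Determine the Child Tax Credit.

$2,400

Child Tax Credit: base = 2 × $1,560 = $3,120. income exceeds $136,400 by $44,750, which is 18 full-or-partial $2,500 increments; reduction = 18 × $40 = $720, leaving $2,400.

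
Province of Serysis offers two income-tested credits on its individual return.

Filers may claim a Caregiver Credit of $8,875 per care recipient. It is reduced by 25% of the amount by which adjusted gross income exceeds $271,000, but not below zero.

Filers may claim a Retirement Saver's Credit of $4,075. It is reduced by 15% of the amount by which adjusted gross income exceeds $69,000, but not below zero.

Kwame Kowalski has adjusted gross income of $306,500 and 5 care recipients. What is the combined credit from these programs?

$35,500

Caregiver Credit: base = 5 × $8,875 = $44,375. 25% of the $35,500 excess over $271,000 is $8,875; credit = $44,375 − $8,875 = $35,500.
Retirement Saver's Credit: 15% of the $237,500 excess over $69,000 is $35,625 ≥ base, so the credit is $0.
Total: $35,500 + $0 = $35,500.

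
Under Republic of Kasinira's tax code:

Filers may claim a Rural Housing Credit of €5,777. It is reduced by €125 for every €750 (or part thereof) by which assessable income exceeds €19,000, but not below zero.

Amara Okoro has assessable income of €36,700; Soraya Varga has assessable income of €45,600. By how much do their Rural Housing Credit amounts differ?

€1,500

Amara (€36,700): Rural Housing Credit: income exceeds €19,000 by €17,700, which is 24 full-or-partial €750 increments; reduction = 24 × €125 = €3,000, leaving €2,777.
Soraya (€45,600): Rural Housing Credit: income exceeds €19,000 by €26,600, which is 36 full-or-partial €750 increments; reduction = 36 × €125 = €4,500, leaving €1,277.
Difference: |€2,777 − €1,277| = €1,500.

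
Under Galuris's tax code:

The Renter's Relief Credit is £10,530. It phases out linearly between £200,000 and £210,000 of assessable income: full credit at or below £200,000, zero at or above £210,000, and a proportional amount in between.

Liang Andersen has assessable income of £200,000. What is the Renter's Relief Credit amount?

£10,530

Renter's Relief Credit: £200,000 is at or below the £200,000 threshold, so the full £10,530 applies.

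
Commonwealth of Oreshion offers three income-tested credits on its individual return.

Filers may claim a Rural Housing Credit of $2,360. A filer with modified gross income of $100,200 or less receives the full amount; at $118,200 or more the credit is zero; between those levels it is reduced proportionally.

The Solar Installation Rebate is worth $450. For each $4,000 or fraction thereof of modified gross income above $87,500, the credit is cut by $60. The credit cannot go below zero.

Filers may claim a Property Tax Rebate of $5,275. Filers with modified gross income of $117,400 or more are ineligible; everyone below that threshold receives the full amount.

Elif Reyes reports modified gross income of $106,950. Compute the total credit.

$6,900

Rural Housing Credit: $106,950 is $6,750 into a $18,000 phase-out range, leaving 11,250/18,000 of the credit: $2,360 × 11,250/18,000 = $1,475.
Solar Installation Rebate: income exceeds $87,500 by $19,450, which is 5 full-or-partial $4,000 increments; reduction = 5 × $60 = $300, leaving $150.
Property Tax Rebate: $106,950 is below the $117,400 cutoff, so the full $5,275 applies.
Total: $1,475 + $150 + $5,275 = $6,900.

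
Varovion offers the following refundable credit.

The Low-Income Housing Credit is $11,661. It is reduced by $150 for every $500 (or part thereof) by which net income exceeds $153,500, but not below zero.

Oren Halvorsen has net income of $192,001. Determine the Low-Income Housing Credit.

Low-Income Housing Credit: income exceeds $153,500 by $38,501 → 78 increments × $150 = $11,700 ≥ base, so the credit is $0.

$0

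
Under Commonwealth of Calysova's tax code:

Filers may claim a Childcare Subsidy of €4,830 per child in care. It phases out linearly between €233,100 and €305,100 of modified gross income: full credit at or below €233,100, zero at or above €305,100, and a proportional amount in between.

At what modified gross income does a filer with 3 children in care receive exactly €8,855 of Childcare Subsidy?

€261,100

Full credit = 3 × €4,830 = €14,490.
€8,855 is 8,855/14,490 of the full €14,490, so 5,635/14,490 of the €72,000 range has been used: income = €233,100 + €72,000 × 5,635/14,490 = €261,100.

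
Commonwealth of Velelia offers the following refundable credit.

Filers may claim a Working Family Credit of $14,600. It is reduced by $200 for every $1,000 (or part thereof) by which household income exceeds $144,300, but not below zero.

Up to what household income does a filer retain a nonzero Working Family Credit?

$216,300

After 72 increments the reduction is 72 × $200 = $14,400, leaving $200; one more increment wipes it out. Increment 72 ends at excess 72 × $1,000 = $72,000, so the highest qualifying income is $144,300 + $72,000 = $216,300.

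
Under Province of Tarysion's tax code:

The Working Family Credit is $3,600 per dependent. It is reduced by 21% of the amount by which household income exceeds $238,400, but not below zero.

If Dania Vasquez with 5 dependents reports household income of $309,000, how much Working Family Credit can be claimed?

$3,174

Working Family Credit: base = 5 × $3,600 = $18,000. 21% of the $70,600 excess over $238,400 is $14,826; credit = $18,000 − $14,826 = $3,174.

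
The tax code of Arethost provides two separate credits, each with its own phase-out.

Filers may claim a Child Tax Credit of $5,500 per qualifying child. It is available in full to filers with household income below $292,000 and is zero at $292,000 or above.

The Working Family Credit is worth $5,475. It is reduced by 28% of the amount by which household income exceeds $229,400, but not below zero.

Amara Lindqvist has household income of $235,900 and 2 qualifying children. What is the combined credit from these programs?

$14,655

Child Tax Credit: base = 2 × $5,500 = $11,000. $235,900 is below the $292,000 cutoff, so the full $11,000 applies.
Working Family Credit: 28% of the $6,500 excess over $229,400 is $1,820; credit = $5,475 − $1,820 = $3,655.
Total: $11,000 + $3,655 = $14,655.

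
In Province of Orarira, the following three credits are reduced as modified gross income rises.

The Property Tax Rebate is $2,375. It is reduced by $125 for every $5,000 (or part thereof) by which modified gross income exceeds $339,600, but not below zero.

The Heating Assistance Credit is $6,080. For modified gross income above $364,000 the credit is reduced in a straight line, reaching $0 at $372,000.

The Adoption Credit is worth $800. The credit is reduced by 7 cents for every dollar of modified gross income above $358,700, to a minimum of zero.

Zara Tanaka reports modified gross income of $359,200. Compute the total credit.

Property Tax Rebate: income exceeds $339,600 by $19,600, which is 4 full-or-partial $5,000 increments; reduction = 4 × $125 = $500, leaving $1,875.
Heating Assistance Credit: $359,200 is at or below the $364,000 threshold, so the full $6,080 applies.
Adoption Credit: 7% of the $500 excess over $358,700 is $35; credit = $800 − $35 = $765.
Total: $1,875 + $6,080 + $765 = $8,720.

$8,720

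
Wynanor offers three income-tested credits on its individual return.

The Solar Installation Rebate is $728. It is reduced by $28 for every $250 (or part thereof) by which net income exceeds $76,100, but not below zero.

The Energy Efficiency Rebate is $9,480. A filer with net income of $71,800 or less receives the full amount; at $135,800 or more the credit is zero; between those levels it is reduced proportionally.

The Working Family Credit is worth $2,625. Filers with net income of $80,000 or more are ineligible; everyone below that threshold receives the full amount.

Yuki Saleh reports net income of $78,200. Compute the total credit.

$11,633

Solar Installation Rebate: income exceeds $76,100 by $2,100, which is 9 full-or-partial $250 increments; reduction = 9 × $28 = $252, leaving $476.
Energy Efficiency Rebate: $78,200 is $6,400 into a $64,000 phase-out range, leaving 57,600/64,000 of the credit: $9,480 × 57,600/64,000 = $8,532.
Working Family Credit: $78,200 is below the $80,000 cutoff, so the full $2,625 applies.
Total: $476 + $8,532 + $2,625 = $11,633.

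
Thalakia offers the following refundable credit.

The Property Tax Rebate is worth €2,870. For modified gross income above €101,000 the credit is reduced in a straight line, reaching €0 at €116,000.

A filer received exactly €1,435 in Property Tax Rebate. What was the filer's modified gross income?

€1,435 is 1,435/2,870 of the full €2,870, so 1,435/2,870 of the €15,000 range has been used: income = €101,000 + €15,000 × 1,435/2,870 = €108,500.

€108,500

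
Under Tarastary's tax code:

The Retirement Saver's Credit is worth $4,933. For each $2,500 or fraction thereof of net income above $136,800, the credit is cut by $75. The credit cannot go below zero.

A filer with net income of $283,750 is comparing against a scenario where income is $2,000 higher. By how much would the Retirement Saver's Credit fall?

At $283,750 — income exceeds $136,800 by $146,950, which is 59 full-or-partial $2,500 increments; reduction = 59 × $75 = $4,425, leaving $508.
At $285,750 — income exceeds $136,800 by $148,950, which is 60 full-or-partial $2,500 increments; reduction = 60 × $75 = $4,500, leaving $433.
Lost: $508 − $433 = $75.

$75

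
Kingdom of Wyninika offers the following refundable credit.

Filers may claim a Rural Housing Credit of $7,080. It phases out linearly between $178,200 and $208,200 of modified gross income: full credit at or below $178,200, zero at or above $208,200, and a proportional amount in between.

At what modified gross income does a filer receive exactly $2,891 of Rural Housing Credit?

$2,891 is 2,891/7,080 of the full $7,080, so 4,189/7,080 of the $30,000 range has been used: income = $178,200 + $30,000 × 4,189/7,080 = $195,950.

$195,950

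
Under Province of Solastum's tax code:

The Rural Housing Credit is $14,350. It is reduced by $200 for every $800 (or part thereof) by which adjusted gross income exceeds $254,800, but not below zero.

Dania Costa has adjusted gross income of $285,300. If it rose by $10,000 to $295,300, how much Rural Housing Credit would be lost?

At $285,300 — income exceeds $254,800 by $30,500, which is 39 full-or-partial $800 increments; reduction = 39 × $200 = $7,800, leaving $6,550.
At $295,300 — income exceeds $254,800 by $40,500, which is 51 full-or-partial $800 increments; reduction = 51 × $200 = $10,200, leaving $4,150.
Lost: $6,550 − $4,150 = $2,400.

$2,400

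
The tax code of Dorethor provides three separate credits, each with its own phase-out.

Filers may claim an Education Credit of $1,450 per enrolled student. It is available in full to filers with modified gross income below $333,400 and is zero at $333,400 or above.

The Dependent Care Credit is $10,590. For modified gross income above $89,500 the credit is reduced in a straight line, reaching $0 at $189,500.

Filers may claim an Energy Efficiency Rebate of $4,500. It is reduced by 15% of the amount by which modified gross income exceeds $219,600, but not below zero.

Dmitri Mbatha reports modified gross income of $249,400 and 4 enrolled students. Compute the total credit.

$5,830

Education Credit: base = 4 × $1,450 = $5,800. $249,400 is below the $333,400 cutoff, so the full $5,800 applies.
Dependent Care Credit: $249,400 is at or above $189,500, so the credit is $0.
Energy Efficiency Rebate: 15% of the $29,800 excess over $219,600 is $4,470; credit = $4,500 − $4,470 = $30.
Total: $5,800 + $0 + $30 = $5,830.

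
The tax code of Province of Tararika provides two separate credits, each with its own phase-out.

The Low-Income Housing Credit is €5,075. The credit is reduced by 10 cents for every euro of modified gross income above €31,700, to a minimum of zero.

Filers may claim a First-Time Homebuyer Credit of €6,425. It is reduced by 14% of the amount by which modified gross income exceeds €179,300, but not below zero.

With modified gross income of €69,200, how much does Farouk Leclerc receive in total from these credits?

€7,750

Low-Income Housing Credit: 10% of the €37,500 excess over €31,700 is €3,750; credit = €5,075 − €3,750 = €1,325.
First-Time Homebuyer Credit: €69,200 is at or below the €179,300 threshold, so the full €6,425 applies.
Total: €1,325 + €6,425 = €7,750.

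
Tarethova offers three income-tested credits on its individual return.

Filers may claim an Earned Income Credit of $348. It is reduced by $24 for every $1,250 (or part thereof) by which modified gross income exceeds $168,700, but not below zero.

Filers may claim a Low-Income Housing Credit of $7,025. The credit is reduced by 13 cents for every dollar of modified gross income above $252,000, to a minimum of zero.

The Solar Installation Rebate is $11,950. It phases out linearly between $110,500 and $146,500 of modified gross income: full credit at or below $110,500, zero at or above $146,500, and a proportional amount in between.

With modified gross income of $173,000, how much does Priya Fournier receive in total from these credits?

Earned Income Credit: income exceeds $168,700 by $4,300, which is 4 full-or-partial $1,250 increments; reduction = 4 × $24 = $96, leaving $252.
Low-Income Housing Credit: $173,000 is at or below the $252,000 threshold, so the full $7,025 applies.
Solar Installation Rebate: $173,000 is at or above $146,500, so the credit is $0.
Total: $252 + $7,025 + $0 = $7,277.

$7,277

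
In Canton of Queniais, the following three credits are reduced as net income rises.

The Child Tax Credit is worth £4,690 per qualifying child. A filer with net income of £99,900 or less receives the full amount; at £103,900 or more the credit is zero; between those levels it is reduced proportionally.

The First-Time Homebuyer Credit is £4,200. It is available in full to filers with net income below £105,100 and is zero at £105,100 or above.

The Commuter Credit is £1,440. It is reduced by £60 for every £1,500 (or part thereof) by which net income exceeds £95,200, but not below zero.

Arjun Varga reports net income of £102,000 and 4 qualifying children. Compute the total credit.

£14,251

Child Tax Credit: base = 4 × £4,690 = £18,760. £102,000 is £2,100 into a £4,000 phase-out range, leaving 1,900/4,000 of the credit: £18,760 × 1,900/4,000 = £8,911.
First-Time Homebuyer Credit: £102,000 is below the £105,100 cutoff, so the full £4,200 applies.
Commuter Credit: income exceeds £95,200 by £6,800, which is 5 full-or-partial £1,500 increments; reduction = 5 × £60 = £300, leaving £1,140.
Total: £8,911 + £4,200 + £1,140 = £14,251.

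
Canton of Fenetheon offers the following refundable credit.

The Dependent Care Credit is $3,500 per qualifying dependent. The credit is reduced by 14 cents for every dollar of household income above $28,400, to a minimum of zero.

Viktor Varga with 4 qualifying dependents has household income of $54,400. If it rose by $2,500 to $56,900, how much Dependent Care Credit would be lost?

$350

At $54,400 — base = 4 × $3,500 = $14,000. 14% of the $26,000 excess over $28,400 is $3,640; credit = $14,000 − $3,640 = $10,360.
At $56,900 — base = 4 × $3,500 = $14,000. 14% of the $28,500 excess over $28,400 is $3,990; credit = $14,000 − $3,990 = $10,010.
Lost: $10,360 − $10,010 = $350.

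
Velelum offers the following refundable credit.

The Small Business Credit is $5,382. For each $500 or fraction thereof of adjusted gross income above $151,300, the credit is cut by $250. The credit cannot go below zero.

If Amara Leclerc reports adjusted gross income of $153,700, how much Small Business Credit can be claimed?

$4,132

Small Business Credit: income exceeds $151,300 by $2,400, which is 5 full-or-partial $500 increments; reduction = 5 × $250 = $1,250, leaving $4,132.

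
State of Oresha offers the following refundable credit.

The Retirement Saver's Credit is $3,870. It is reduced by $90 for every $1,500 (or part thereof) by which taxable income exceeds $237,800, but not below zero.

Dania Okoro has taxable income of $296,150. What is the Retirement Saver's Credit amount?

$360

Retirement Saver's Credit: income exceeds $237,800 by $58,350, which is 39 full-or-partial $1,500 increments; reduction = 39 × $90 = $3,510, leaving $360.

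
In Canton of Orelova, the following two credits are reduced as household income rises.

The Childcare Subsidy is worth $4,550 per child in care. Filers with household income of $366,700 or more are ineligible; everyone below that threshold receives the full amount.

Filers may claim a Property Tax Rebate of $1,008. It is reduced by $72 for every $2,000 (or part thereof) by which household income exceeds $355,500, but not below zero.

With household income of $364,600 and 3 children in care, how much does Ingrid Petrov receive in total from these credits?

Childcare Subsidy: base = 3 × $4,550 = $13,650. $364,600 is below the $366,700 cutoff, so the full $13,650 applies.
Property Tax Rebate: income exceeds $355,500 by $9,100, which is 5 full-or-partial $2,000 increments; reduction = 5 × $72 = $360, leaving $648.
Total: $13,650 + $648 = $14,298.

$14,298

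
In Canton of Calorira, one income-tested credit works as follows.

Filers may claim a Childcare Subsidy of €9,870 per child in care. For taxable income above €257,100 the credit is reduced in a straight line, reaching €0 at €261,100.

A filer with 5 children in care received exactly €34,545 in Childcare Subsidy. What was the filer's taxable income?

€258,300

Full credit = 5 × €9,870 = €49,350.
€34,545 is 34,545/49,350 of the full €49,350, so 14,805/49,350 of the €4,000 range has been used: income = €257,100 + €4,000 × 14,805/49,350 = €258,300.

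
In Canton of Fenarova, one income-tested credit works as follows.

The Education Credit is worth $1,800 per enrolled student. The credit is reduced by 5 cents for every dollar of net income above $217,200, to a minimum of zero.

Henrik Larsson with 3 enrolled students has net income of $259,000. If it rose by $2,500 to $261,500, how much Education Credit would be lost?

$125

At $259,000 — base = 3 × $1,800 = $5,400. 5% of the $41,800 excess over $217,200 is $2,090; credit = $5,400 − $2,090 = $3,310.
At $261,500 — base = 3 × $1,800 = $5,400. 5% of the $44,300 excess over $217,200 is $2,215; credit = $5,400 − $2,215 = $3,185.
Lost: $3,310 − $3,185 = $125.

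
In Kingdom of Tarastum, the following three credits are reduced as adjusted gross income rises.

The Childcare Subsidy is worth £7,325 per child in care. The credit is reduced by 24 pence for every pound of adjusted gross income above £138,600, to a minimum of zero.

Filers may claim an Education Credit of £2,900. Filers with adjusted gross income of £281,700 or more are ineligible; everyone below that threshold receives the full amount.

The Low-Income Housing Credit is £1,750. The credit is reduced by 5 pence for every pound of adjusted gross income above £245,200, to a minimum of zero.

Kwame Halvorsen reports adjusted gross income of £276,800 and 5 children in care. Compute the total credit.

£6,527

Childcare Subsidy: base = 5 × £7,325 = £36,625. 24% of the £138,200 excess over £138,600 is £33,168; credit = £36,625 − £33,168 = £3,457.
Education Credit: £276,800 is below the £281,700 cutoff, so the full £2,900 applies.
Low-Income Housing Credit: 5% of the £31,600 excess over £245,200 is £1,580; credit = £1,750 − £1,580 = £170.
Total: £3,457 + £2,900 + £170 = £6,527.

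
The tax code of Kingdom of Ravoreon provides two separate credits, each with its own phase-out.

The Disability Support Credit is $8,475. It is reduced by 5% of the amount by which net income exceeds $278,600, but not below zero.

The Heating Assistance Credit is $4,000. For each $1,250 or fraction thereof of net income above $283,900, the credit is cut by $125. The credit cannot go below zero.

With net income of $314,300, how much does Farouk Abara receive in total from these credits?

Disability Support Credit: 5% of the $35,700 excess over $278,600 is $1,785; credit = $8,475 − $1,785 = $6,690.
Heating Assistance Credit: income exceeds $283,900 by $30,400, which is 25 full-or-partial $1,250 increments; reduction = 25 × $125 = $3,125, leaving $875.
Total: $6,690 + $875 = $7,565.

$7,565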